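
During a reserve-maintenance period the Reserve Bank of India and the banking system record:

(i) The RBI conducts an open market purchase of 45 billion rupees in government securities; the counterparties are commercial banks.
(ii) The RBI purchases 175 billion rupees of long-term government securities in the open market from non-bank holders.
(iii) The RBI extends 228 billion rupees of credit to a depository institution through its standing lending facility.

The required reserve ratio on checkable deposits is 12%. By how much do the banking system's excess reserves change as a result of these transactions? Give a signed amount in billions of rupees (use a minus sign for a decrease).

+427 billion

OMO purchase (from banks) 45 billion rupees: reserves +45B, deposits 0.
Asset purchase (from non-banks) 175 billion rupees: reserves +175B, deposits +175B.
Discount-window loan 228 billion rupees: reserves +228B, deposits 0.
Totals: Δreserves = +448B, Δdeposits = +175B.
Δrequired reserves = 12% × +175B = +21B.
Δexcess reserves = Δreserves − Δrequired = +448B − (+21B) = +427 billion.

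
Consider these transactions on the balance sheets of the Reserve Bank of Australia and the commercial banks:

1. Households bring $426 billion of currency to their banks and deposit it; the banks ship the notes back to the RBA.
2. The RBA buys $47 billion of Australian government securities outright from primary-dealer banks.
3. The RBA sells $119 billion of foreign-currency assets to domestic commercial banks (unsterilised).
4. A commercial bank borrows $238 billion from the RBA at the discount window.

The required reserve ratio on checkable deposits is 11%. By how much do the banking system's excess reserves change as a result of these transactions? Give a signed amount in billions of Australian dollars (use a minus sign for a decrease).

Currency deposit $426 billion: reserves +$426B, deposits +$426B.
OMO purchase (from banks) $47 billion: reserves +$47B, deposits 0.
FX sale $119 billion: reserves −$119B, deposits 0.
Discount-window loan $238 billion: reserves +$238B, deposits 0.
Totals: Δreserves = +$592B, Δdeposits = +$426B.
Δrequired reserves = 11% × +$426B = +$46.86B.
Δexcess reserves = Δreserves − Δrequired = +$592B − (+$46.86B) = +$545.14 billion.

+$545.14 billion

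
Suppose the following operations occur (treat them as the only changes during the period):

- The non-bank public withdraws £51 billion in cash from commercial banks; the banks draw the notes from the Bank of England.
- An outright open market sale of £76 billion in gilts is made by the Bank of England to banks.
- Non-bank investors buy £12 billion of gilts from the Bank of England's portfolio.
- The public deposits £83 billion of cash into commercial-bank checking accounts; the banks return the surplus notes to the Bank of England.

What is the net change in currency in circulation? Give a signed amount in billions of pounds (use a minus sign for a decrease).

-£32 billion

Bank of England balance sheet:
  Assets:      Securities −£88B
  Liabilities: Bank reserves −£56B, Currency in circulation −£32B
So the change in currency in circulation is -£32 billion.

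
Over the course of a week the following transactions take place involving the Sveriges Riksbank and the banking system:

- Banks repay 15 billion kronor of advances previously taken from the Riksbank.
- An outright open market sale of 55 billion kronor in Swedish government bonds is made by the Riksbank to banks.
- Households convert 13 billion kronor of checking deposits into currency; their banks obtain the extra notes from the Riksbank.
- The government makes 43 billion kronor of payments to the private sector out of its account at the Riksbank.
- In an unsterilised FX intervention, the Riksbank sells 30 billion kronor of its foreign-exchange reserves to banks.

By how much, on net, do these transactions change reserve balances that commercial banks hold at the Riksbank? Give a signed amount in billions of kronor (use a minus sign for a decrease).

-70 billion

Riksbank balance sheet:
  Assets:      Securities −55B, Loans to banks −15B, Foreign assets −30B
  Liabilities: Bank reserves −70B, Currency in circulation +13B, Government deposits −43B
So the change in reserve balances that commercial banks hold at the Riksbank is -70 billion.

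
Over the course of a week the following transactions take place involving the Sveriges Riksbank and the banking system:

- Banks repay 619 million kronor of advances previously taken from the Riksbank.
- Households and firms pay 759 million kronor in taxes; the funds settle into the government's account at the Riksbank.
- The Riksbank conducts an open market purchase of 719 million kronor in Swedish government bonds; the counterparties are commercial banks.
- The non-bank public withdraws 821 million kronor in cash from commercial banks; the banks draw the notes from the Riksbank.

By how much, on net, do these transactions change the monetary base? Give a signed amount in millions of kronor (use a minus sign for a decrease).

Discount-window repayment 619 million kronor: Riksbank balance sheet contracts → −619M.
Government account inflow 759 million kronor: reserves shift to a non-base liability → −759M.
OMO purchase (from banks) 719 million kronor: Riksbank balance sheet expands → +719M.
Currency withdrawal 821 million kronor: just a shift between currency and reserves — both are base money → 0.
Net: −619 − 759 + 719 + 0 = -659 million.

-659 million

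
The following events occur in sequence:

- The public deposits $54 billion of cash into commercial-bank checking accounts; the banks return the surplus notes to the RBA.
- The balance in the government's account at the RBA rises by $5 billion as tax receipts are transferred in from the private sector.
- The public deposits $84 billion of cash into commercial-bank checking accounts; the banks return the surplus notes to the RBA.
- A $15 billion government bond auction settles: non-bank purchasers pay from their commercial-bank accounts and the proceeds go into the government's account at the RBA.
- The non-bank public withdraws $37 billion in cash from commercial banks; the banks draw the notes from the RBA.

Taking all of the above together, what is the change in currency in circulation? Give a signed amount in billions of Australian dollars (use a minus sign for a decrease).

-$101 billion

Currency deposit $54 billion: notes return to the central bank → −$54B.
Government account inflow $5 billion: no currency enters or leaves circulation → 0.
Currency deposit $84 billion: notes return to the central bank → −$84B.
Government account inflow $15 billion: no currency enters or leaves circulation → 0.
Currency withdrawal $37 billion: notes leave the central bank → +$37B.
Net: −54 + 0 − 84 + 0 + 37 = -$101 billion.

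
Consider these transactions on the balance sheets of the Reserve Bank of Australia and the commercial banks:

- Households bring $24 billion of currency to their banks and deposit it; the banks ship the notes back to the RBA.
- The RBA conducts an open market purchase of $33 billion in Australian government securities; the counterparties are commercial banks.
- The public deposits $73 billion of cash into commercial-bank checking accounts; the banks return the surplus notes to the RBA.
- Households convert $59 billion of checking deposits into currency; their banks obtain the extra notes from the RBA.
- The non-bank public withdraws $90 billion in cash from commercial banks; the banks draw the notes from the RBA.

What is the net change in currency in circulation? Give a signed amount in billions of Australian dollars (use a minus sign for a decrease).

+$52 billion

Currency deposit $24 billion: notes return to the central bank → −$24B.
OMO purchase (from banks) $33 billion: no currency enters or leaves circulation → 0.
Currency deposit $73 billion: notes return to the central bank → −$73B.
Currency withdrawal $59 billion: notes leave the central bank → +$59B.
Currency withdrawal $90 billion: notes leave the central bank → +$90B.
Net: −24 + 0 − 73 + 59 + 90 = +$52 billion.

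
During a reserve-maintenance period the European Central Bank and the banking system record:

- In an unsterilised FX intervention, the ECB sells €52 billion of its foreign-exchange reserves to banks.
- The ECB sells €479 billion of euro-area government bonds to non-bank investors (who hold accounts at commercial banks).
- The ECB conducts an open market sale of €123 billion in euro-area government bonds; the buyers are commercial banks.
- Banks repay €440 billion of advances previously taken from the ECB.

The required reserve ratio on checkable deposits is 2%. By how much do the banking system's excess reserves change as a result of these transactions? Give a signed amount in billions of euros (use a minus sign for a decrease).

FX sale €52 billion: reserves −€52B, deposits 0.
Asset sale (to non-banks) €479 billion: reserves −€479B, deposits −€479B.
OMO sale (to banks) €123 billion: reserves −€123B, deposits 0.
Discount-window repayment €440 billion: reserves −€440B, deposits 0.
Totals: Δreserves = −€1094B, Δdeposits = −€479B.
Δrequired reserves = 2% × −€479B = −€9.58B.
Δexcess reserves = Δreserves − Δrequired = −€1094B − (−€9.58B) = -€1084.42 billion.

-€1084.42 billion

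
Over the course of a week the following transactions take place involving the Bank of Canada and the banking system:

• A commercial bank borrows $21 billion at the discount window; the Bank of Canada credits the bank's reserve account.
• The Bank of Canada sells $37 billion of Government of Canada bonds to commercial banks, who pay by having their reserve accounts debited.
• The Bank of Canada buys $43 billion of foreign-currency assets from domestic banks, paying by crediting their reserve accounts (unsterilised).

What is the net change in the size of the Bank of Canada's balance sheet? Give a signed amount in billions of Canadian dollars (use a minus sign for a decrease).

+$27 billion

Bank of Canada balance sheet:
  Assets:      Securities −$37B, Loans to banks +$21B, Foreign assets +$43B
  Liabilities: Bank reserves +$27B
Commercial banking system:
  Assets:      Reserves at CB +$27B, Securities +$37B, Foreign assets −$43B
  Liabilities: Borrowings from CB +$21B
Change in total Bank of Canada assets = +$27 billion.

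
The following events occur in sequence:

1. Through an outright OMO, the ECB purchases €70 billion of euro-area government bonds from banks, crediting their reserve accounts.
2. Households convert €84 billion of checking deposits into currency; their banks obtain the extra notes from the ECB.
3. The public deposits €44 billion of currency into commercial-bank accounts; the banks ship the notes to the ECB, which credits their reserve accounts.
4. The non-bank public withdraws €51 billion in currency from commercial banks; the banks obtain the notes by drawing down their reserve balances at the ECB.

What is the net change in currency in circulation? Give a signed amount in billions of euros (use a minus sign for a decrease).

+€91 billion

OMO purchase (from banks) €70 billion: no currency enters or leaves circulation → 0.
Currency withdrawal €84 billion: notes leave the central bank → +€84B.
Currency deposit €44 billion: notes return to the central bank → −€44B.
Currency withdrawal €51 billion: notes leave the central bank → +€51B.
Net: 0 + 84 − 44 + 51 = +€91 billion.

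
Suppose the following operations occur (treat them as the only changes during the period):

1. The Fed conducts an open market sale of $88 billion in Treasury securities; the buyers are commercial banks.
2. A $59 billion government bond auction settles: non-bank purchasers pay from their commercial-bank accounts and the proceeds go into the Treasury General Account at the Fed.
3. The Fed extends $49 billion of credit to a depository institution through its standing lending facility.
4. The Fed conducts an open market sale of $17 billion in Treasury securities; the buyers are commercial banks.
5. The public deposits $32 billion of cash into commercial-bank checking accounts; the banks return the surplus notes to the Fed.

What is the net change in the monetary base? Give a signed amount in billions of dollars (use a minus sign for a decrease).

Fed balance sheet:
  Assets:      Securities −$105B, Loans to banks +$49B
  Liabilities: Bank reserves −$83B, Currency in circulation −$32B, Government deposits +$59B
Commercial banking system:
  Assets:      Reserves at CB −$83B, Securities +$105B
  Liabilities: Checkable deposits −$27B, Borrowings from CB +$49B
Monetary base = currency + reserves: −$32B + (−$83B) = -$115 billion.

-$115 billion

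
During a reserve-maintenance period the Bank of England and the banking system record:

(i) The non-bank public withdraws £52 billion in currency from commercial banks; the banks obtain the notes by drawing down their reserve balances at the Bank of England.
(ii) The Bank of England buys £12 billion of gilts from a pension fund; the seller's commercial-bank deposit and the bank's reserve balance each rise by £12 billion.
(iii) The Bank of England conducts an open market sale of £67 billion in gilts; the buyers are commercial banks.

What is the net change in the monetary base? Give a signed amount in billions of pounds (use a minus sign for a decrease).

Currency withdrawal £52 billion: just a shift between currency and reserves — both are base money → 0.
Asset purchase (from non-banks) £12 billion: Bank of England balance sheet expands → +£12B.
OMO sale (to banks) £67 billion: Bank of England balance sheet contracts → −£67B.
Net: 0 + 12 − 67 = -£55 billion.

-£55 billion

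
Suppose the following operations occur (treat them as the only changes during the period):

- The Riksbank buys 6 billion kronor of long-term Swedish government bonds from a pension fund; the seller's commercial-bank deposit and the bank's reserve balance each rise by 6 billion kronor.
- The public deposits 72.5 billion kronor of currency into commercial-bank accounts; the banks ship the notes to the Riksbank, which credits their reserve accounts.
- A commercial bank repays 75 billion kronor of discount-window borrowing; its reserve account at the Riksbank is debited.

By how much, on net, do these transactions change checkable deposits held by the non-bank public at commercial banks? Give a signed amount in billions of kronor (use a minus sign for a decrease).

Riksbank balance sheet:
  Assets:      Securities +6B, Loans to banks −75B
  Liabilities: Bank reserves +3.5B, Currency in circulation −72.5B
Commercial banking system:
  Assets:      Reserves at CB +3.5B
  Liabilities: Checkable deposits +78.5B, Borrowings from CB −75B
So the change in checkable deposits held by the non-bank public at commercial banks is +78.5 billion.

+78.5 billion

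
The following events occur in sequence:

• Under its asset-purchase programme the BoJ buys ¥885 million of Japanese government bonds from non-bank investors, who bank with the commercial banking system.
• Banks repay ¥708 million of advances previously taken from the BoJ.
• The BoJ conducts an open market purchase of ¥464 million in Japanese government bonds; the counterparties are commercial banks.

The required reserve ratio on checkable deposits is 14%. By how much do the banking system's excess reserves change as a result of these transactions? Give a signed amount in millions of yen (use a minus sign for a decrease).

+¥517.1 million

Asset purchase (from non-banks) ¥885 million: reserves +¥885M, deposits +¥885M.
Discount-window repayment ¥708 million: reserves −¥708M, deposits 0.
OMO purchase (from banks) ¥464 million: reserves +¥464M, deposits 0.
Totals: Δreserves = +¥641M, Δdeposits = +¥885M.
Δrequired reserves = 14% × +¥885M = +¥123.9M.
Δexcess reserves = Δreserves − Δrequired = +¥641M − (+¥123.9M) = +¥517.1 million.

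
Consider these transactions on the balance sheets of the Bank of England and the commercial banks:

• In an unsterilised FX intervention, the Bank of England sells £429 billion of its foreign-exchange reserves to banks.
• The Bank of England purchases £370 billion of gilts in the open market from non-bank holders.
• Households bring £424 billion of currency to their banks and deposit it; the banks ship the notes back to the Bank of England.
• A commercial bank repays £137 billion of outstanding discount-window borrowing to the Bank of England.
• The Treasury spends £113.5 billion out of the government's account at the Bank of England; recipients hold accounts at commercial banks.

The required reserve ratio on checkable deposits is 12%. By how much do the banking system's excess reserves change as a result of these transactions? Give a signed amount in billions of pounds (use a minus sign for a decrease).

+£232.6 billion

FX sale £429 billion: reserves −£429B, deposits 0.
Asset purchase (from non-banks) £370 billion: reserves +£370B, deposits +£370B.
Currency deposit £424 billion: reserves +£424B, deposits +£424B.
Discount-window repayment £137 billion: reserves −£137B, deposits 0.
Government spending £113.5 billion: reserves +£113.5B, deposits +£113.5B.
Totals: Δreserves = +£341.5B, Δdeposits = +£907.5B.
Δrequired reserves = 12% × +£907.5B = +£108.9B.
Δexcess reserves = Δreserves − Δrequired = +£341.5B − (+£108.9B) = +£232.6 billion.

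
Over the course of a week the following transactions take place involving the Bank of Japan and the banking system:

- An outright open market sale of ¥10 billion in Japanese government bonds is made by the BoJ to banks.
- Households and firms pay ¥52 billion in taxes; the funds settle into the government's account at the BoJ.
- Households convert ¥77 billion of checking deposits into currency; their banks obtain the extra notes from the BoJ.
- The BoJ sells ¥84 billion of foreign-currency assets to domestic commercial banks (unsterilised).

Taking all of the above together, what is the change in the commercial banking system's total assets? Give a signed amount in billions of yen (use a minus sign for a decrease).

BoJ balance sheet:
  Assets:      Securities −¥10B, Foreign assets −¥84B
  Liabilities: Bank reserves −¥223B, Currency in circulation +¥77B, Government deposits +¥52B
Commercial banking system:
  Assets:      Reserves at CB −¥223B, Securities +¥10B, Foreign assets +¥84B
  Liabilities: Checkable deposits −¥129B
Change in total bank assets = -¥129 billion.

-¥129 billion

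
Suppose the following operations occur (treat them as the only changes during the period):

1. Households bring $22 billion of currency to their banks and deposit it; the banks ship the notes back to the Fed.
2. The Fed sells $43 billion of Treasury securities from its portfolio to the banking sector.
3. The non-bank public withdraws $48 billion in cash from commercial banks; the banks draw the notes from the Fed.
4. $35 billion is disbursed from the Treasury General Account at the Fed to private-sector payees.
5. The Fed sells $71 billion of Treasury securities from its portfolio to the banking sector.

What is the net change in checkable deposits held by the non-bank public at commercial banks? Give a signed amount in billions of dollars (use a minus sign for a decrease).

Fed balance sheet:
  Assets:      Securities −$114B
  Liabilities: Bank reserves −$105B, Currency in circulation +$26B, Government deposits −$35B
Commercial banking system:
  Assets:      Reserves at CB −$105B, Securities +$114B
  Liabilities: Checkable deposits +$9B
So the change in checkable deposits held by the non-bank public at commercial banks is +$9 billion.

+$9 billion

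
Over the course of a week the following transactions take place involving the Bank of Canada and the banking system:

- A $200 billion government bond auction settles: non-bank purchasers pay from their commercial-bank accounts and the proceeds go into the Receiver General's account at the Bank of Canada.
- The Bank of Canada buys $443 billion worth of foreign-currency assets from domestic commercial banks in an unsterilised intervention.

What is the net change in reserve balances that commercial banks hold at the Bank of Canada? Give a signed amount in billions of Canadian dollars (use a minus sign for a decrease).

Bank of Canada balance sheet:
  Assets:      Foreign assets +$443B
  Liabilities: Bank reserves +$243B, Government deposits +$200B
Commercial banking system:
  Assets:      Reserves at CB +$243B, Foreign assets −$443B
  Liabilities: Checkable deposits −$200B
So the change in reserve balances that commercial banks hold at the Bank of Canada is +$243 billion.

+$243 billion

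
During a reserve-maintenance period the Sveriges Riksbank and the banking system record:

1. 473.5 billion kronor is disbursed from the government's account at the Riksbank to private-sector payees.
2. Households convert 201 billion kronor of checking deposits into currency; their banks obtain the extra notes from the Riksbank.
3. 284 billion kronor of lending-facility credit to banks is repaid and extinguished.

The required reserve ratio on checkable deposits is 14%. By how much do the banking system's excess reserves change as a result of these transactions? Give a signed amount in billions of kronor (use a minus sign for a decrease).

-49.65 billion

Government spending 473.5 billion kronor: reserves +473.5B, deposits +473.5B.
Currency withdrawal 201 billion kronor: reserves −201B, deposits −201B.
Discount-window repayment 284 billion kronor: reserves −284B, deposits 0.
Totals: Δreserves = −11.5B, Δdeposits = +272.5B.
Δrequired reserves = 14% × +272.5B = +38.15B.
Δexcess reserves = Δreserves − Δrequired = −11.5B − (+38.15B) = -49.65 billion.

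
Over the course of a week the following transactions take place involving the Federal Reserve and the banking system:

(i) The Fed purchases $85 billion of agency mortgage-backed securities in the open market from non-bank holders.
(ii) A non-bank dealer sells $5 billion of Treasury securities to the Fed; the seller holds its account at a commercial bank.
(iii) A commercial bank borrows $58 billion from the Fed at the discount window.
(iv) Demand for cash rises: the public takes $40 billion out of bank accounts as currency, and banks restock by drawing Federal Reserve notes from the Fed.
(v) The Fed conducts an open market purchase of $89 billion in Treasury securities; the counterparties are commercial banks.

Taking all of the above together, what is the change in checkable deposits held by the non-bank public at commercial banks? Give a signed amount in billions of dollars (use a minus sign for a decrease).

+$50 billion

Asset purchase (from non-banks) $85 billion: non-bank counterparties' bank balances rise → +$85B.
Asset purchase (from non-banks) $5 billion: non-bank counterparties' bank balances rise → +$5B.
Discount-window loan $58 billion: the counterparty is a bank, so public deposits are unchanged → 0.
Currency withdrawal $40 billion: non-bank counterparties' bank balances fall → −$40B.
OMO purchase (from banks) $89 billion: the counterparty is a bank, so public deposits are unchanged → 0.
Net: 85 + 5 + 0 − 40 + 0 = +$50 billion.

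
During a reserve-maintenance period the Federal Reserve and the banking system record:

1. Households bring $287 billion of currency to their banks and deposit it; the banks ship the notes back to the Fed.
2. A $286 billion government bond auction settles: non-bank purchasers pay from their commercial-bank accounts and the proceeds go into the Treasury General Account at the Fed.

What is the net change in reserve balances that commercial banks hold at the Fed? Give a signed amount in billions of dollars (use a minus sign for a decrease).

Fed balance sheet:
  Assets:      no change
  Liabilities: Bank reserves +$1B, Currency in circulation −$287B, Government deposits +$286B
Commercial banking system:
  Assets:      Reserves at CB +$1B
  Liabilities: Checkable deposits +$1B
So the change in reserve balances that commercial banks hold at the Fed is +$1 billion.

+$1 billion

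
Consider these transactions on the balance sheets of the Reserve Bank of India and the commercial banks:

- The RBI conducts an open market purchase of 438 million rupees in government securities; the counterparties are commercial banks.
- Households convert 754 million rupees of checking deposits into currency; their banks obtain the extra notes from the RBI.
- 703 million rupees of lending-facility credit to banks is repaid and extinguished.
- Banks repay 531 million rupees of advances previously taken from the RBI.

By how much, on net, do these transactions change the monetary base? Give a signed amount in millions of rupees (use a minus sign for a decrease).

RBI balance sheet:
  Assets:      Securities +438M, Loans to banks −1234M
  Liabilities: Bank reserves −1550M, Currency in circulation +754M
Monetary base = currency + reserves: +754M + (−1550M) = -796 million.

-796 million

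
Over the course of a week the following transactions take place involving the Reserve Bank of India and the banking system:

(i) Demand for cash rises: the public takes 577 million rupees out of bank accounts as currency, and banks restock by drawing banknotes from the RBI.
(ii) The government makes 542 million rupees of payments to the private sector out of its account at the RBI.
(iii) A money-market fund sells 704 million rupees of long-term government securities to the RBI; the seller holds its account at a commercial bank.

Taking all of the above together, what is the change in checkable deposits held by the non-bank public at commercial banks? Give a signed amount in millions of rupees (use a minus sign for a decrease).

Currency withdrawal 577 million rupees: non-bank counterparties' bank balances fall → −577M.
Government spending 542 million rupees: non-bank counterparties' bank balances rise → +542M.
Asset purchase (from non-banks) 704 million rupees: non-bank counterparties' bank balances rise → +704M.
Net: −577 + 542 + 704 = +669 million.

+669 million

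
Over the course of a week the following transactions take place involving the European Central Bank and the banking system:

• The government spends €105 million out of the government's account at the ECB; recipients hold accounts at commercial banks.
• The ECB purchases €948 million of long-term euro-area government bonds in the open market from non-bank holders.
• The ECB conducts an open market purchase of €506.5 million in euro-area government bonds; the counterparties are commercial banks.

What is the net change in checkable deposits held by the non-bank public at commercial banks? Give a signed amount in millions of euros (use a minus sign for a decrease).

+€1053 million

ECB balance sheet:
  Assets:      Securities +€1454.5M
  Liabilities: Bank reserves +€1559.5M, Government deposits −€105M
Commercial banking system:
  Assets:      Reserves at CB +€1559.5M, Securities −€506.5M
  Liabilities: Checkable deposits +€1053M
So the change in checkable deposits held by the non-bank public at commercial banks is +€1053 million.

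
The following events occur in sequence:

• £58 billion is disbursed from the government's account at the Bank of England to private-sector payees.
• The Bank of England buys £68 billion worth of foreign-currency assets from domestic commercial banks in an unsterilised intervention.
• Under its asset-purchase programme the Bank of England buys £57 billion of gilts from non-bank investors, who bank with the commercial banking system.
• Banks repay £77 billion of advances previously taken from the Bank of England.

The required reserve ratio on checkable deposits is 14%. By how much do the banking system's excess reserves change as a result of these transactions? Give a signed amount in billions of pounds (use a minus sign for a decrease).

Government spending £58 billion: reserves +£58B, deposits +£58B.
FX purchase £68 billion: reserves +£68B, deposits 0.
Asset purchase (from non-banks) £57 billion: reserves +£57B, deposits +£57B.
Discount-window repayment £77 billion: reserves −£77B, deposits 0.
Totals: Δreserves = +£106B, Δdeposits = +£115B.
Δrequired reserves = 14% × +£115B = +£16.1B.
Δexcess reserves = Δreserves − Δrequired = +£106B − (+£16.1B) = +£89.9 billion.

+£89.9 billion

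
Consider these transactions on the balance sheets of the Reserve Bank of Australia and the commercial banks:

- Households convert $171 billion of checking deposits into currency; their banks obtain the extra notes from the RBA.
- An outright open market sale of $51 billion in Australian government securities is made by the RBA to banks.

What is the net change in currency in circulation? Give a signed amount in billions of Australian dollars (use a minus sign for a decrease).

+$171 billion

Currency withdrawal $171 billion: notes leave the central bank → +$171B.
OMO sale (to banks) $51 billion: no currency enters or leaves circulation → 0.
Net: 171 + 0 = +$171 billion.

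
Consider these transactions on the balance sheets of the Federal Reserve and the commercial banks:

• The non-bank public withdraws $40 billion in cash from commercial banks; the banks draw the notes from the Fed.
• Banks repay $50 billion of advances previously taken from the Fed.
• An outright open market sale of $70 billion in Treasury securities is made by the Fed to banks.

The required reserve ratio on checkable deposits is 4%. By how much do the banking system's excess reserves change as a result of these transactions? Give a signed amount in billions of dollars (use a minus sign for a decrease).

Currency withdrawal $40 billion: reserves −$40B, deposits −$40B.
Discount-window repayment $50 billion: reserves −$50B, deposits 0.
OMO sale (to banks) $70 billion: reserves −$70B, deposits 0.
Totals: Δreserves = −$160B, Δdeposits = −$40B.
Δrequired reserves = 4% × −$40B = −$1.6B.
Δexcess reserves = Δreserves − Δrequired = −$160B − (−$1.6B) = -$158.4 billion.

-$158.4 billion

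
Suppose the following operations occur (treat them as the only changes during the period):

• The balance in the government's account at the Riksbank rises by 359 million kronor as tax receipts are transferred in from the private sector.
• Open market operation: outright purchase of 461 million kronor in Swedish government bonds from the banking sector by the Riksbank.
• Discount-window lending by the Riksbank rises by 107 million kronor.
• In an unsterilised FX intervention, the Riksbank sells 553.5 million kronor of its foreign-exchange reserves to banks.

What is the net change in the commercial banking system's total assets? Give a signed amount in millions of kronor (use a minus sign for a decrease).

-252 million

Government account inflow 359 million kronor: bank balance sheets shrink → −359M.
OMO purchase (from banks) 461 million kronor: just an asset swap on bank balance sheets → 0.
Discount-window loan 107 million kronor: bank balance sheets expand → +107M.
FX sale 553.5 million kronor: just an asset swap on bank balance sheets → 0.
Net: −359 + 0 + 107 + 0 = -252 million.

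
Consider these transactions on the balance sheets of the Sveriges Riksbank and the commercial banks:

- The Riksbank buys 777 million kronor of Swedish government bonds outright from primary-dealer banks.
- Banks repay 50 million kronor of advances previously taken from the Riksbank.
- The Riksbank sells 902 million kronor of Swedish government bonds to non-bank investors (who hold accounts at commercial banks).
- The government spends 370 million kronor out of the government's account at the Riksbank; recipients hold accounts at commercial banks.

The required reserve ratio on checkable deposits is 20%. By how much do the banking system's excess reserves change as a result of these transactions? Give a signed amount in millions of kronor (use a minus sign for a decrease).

OMO purchase (from banks) 777 million kronor: reserves +777M, deposits 0.
Discount-window repayment 50 million kronor: reserves −50M, deposits 0.
Asset sale (to non-banks) 902 million kronor: reserves −902M, deposits −902M.
Government spending 370 million kronor: reserves +370M, deposits +370M.
Totals: Δreserves = +195M, Δdeposits = −532M.
Δrequired reserves = 20% × −532M = −106.4M.
Δexcess reserves = Δreserves − Δrequired = +195M − (−106.4M) = +301.4 million.

+301.4 million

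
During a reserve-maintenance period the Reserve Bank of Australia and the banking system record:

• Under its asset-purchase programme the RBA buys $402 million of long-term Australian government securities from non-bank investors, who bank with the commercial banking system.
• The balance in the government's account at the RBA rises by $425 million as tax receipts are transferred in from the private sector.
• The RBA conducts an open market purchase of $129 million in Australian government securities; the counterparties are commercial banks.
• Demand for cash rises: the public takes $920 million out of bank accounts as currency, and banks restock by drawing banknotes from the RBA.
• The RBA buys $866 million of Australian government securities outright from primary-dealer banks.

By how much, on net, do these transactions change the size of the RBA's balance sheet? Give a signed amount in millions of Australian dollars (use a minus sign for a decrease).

Asset purchase (from non-banks) $402 million: an RBA asset is acquired → +$402M.
Government account inflow $425 million: only the composition of liabilities changes → 0.
OMO purchase (from banks) $129 million: an RBA asset is acquired → +$129M.
Currency withdrawal $920 million: only the composition of liabilities changes → 0.
OMO purchase (from banks) $866 million: an RBA asset is acquired → +$866M.
Net: 402 + 0 + 129 + 0 + 866 = +$1397 million.

+$1397 million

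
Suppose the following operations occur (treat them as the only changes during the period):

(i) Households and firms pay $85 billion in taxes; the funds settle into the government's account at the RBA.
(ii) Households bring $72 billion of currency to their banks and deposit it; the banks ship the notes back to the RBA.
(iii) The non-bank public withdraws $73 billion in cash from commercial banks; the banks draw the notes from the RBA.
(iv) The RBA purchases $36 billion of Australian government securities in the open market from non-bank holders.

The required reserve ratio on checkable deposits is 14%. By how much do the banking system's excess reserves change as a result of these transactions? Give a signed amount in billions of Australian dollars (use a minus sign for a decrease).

-$43 billion

Government account inflow $85 billion: reserves −$85B, deposits −$85B.
Currency deposit $72 billion: reserves +$72B, deposits +$72B.
Currency withdrawal $73 billion: reserves −$73B, deposits −$73B.
Asset purchase (from non-banks) $36 billion: reserves +$36B, deposits +$36B.
Totals: Δreserves = −$50B, Δdeposits = −$50B.
Δrequired reserves = 14% × −$50B = −$7B.
Δexcess reserves = Δreserves − Δrequired = −$50B − (−$7B) = -$43 billion.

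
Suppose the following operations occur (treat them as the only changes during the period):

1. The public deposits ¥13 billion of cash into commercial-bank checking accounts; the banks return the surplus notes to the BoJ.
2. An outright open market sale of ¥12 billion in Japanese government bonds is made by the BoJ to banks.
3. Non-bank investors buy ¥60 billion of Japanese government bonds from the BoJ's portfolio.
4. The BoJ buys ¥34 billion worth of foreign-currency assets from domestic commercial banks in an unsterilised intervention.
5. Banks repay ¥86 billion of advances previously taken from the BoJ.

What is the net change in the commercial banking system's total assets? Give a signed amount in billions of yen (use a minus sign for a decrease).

-¥133 billion

BoJ balance sheet:
  Assets:      Securities −¥72B, Loans to banks −¥86B, Foreign assets +¥34B
  Liabilities: Bank reserves −¥111B, Currency in circulation −¥13B
Commercial banking system:
  Assets:      Reserves at CB −¥111B, Securities +¥12B, Foreign assets −¥34B
  Liabilities: Checkable deposits −¥47B, Borrowings from CB −¥86B
Change in total bank assets = -¥133 billion.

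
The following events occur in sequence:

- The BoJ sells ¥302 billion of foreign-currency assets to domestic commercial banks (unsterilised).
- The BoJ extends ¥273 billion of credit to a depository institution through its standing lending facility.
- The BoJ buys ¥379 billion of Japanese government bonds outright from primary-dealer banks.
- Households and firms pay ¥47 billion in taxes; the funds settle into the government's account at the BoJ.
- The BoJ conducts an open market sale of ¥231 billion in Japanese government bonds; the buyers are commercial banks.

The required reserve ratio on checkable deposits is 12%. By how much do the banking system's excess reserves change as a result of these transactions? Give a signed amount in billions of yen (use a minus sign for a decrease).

+¥77.64 billion

FX sale ¥302 billion: reserves −¥302B, deposits 0.
Discount-window loan ¥273 billion: reserves +¥273B, deposits 0.
OMO purchase (from banks) ¥379 billion: reserves +¥379B, deposits 0.
Government account inflow ¥47 billion: reserves −¥47B, deposits −¥47B.
OMO sale (to banks) ¥231 billion: reserves −¥231B, deposits 0.
Totals: Δreserves = +¥72B, Δdeposits = −¥47B.
Δrequired reserves = 12% × −¥47B = −¥5.64B.
Δexcess reserves = Δreserves − Δrequired = +¥72B − (−¥5.64B) = +¥77.64 billion.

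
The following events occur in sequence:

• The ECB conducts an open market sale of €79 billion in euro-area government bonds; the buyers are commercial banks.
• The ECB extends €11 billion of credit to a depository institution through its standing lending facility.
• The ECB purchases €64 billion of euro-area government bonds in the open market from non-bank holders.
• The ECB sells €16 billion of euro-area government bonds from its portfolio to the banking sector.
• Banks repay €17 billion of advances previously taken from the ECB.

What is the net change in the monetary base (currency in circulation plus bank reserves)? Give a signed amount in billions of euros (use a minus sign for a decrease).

OMO sale (to banks) €79 billion: ECB balance sheet contracts → −€79B.
Discount-window loan €11 billion: ECB balance sheet expands → +€11B.
Asset purchase (from non-banks) €64 billion: ECB balance sheet expands → +€64B.
OMO sale (to banks) €16 billion: ECB balance sheet contracts → −€16B.
Discount-window repayment €17 billion: ECB balance sheet contracts → −€17B.
Net: −79 + 11 + 64 − 16 − 17 = -€37 billion.

-€37 billion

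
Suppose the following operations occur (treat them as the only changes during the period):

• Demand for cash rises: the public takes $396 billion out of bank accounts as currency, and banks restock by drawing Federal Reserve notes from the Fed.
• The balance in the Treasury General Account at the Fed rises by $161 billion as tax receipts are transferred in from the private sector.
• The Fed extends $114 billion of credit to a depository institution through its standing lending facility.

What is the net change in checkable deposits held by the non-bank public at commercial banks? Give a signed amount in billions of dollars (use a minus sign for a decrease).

-$557 billion

Fed balance sheet:
  Assets:      Loans to banks +$114B
  Liabilities: Bank reserves −$443B, Currency in circulation +$396B, Government deposits +$161B
Commercial banking system:
  Assets:      Reserves at CB −$443B
  Liabilities: Checkable deposits −$557B, Borrowings from CB +$114B
So the change in checkable deposits held by the non-bank public at commercial banks is -$557 billion.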